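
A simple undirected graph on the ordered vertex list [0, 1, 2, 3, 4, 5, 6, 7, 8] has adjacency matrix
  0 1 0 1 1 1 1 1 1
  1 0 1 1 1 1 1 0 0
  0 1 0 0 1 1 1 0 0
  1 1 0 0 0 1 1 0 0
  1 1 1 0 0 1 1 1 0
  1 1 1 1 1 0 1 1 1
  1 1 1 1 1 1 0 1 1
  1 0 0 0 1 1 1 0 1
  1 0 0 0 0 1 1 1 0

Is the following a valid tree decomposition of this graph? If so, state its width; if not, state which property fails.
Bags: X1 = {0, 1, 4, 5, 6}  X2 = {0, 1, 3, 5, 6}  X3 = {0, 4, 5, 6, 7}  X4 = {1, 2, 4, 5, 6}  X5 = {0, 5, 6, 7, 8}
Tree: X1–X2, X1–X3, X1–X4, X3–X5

Yes; width 4.

Every vertex of G appears in some bag (union = {0, 1, 2, 3, 4, 5, 6, 7, 8}); every edge is covered by a bag; and for each vertex v the set of bags containing v is connected in the bag tree. The decomposition is therefore valid. The largest bag has 5 vertices, so the width is 4.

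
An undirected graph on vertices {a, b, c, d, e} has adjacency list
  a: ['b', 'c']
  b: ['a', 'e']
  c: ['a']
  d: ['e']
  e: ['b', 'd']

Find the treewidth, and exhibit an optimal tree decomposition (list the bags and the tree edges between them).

Treewidth 1.
One optimal decomposition is:
Bags: B1 = {a, c}  B2 = {a, b}  B3 = {b, e}  B4 = {d, e}
Tree: B1–B2, B2–B3, B3–B4

Every bag has size at most 2, so the width is 2 − 1 = 1 and tw(G) ≤ 1. Any graph with an edge has treewidth ≥ 1, and G has the edge c–a. Hence tw(G) = 1 exactly.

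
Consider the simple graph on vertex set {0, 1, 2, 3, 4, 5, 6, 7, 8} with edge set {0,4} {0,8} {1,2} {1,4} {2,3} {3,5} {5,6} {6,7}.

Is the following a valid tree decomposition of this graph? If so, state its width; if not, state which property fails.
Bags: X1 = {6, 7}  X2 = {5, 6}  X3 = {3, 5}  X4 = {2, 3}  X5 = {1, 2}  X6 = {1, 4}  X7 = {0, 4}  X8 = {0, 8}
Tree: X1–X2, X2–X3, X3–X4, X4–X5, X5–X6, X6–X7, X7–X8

Checking the three conditions: (i) the bags cover all of {0, 1, 2, 3, 4, 5, 6, 7, 8}; (ii) for each edge, some bag contains both endpoints; (iii) the bags containing any fixed vertex form a subtree. All hold, so the decomposition is valid with width 2 − 1 = 1.

Yes; width 1.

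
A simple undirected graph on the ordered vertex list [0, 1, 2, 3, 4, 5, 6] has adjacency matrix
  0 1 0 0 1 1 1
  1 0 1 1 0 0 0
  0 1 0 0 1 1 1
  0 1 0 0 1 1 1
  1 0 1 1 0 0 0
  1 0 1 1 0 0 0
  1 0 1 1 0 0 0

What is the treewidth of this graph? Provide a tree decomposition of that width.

Treewidth 3.
Bags: B1 = {0, 2, 3, 5}  B2 = {0, 1, 2, 3}  B3 = {0, 2, 3, 6}  B4 = {0, 2, 3, 4}
Tree: B1–B2, B2–B3, B3–B4

Each bag holds 4 vertices, so the decomposition has width 3, which upper-bounds the treewidth. For the lower bound: the 4 vertex sets {0,5}, {1,2}, {3}, {6} are disjoint, each induces a connected subgraph, and every pair is joined by at least one edge of G. Contracting each set to a single vertex therefore yields K_{4} as a minor, and since treewidth is minor-monotone, tw(G) ≥ tw(K_{4}) = 3. Hence tw(G) = 3 exactly.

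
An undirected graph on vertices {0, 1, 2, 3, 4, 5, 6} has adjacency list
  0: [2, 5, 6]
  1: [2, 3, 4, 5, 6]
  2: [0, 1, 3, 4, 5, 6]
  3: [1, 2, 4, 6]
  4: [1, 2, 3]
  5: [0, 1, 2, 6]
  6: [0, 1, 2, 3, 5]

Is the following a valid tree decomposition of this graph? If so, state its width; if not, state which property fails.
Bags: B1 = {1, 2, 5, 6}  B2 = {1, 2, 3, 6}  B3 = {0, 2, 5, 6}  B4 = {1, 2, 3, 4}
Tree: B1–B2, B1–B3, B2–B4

Every vertex of G appears in some bag (union = {0, 1, 2, 3, 4, 5, 6}); every edge is covered by a bag; and for each vertex v the set of bags containing v is connected in the bag tree. The decomposition is therefore valid. The largest bag has 4 vertices, so the width is 3.

Yes; width 3.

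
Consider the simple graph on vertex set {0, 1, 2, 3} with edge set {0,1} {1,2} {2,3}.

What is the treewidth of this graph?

A width-1 tree decomposition is:
Bags: B1 = {1, 2}  B2 = {2, 3}  B3 = {0, 1}
Tree: B1–B2, B1–B3
Every bag has size at most 2, so the width is 2 − 1 = 1 and tw(G) ≤ 1. Since G has at least one edge (e.g. 1–2), it is not an edgeless graph, so tw(G) ≥ 1. Combining the bounds, tw(G) = 1.

1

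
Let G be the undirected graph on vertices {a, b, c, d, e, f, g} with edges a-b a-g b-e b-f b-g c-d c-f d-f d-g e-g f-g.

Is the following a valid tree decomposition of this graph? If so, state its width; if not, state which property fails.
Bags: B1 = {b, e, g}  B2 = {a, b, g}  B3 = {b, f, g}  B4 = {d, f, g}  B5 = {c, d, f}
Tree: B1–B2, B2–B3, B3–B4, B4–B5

Yes; width 2.

Every vertex of G appears in some bag (union = {a, b, c, d, e, f, g}); every edge is covered by a bag; and for each vertex v the set of bags containing v is connected in the bag tree. The decomposition is therefore valid. The largest bag has 3 vertices, so the width is 2.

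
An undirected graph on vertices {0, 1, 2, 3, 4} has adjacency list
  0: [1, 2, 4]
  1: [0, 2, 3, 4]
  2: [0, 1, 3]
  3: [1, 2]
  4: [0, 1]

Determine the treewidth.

A width-2 tree decomposition is:
Bags: B1 = {1, 2, 3}  B2 = {0, 1, 2}  B3 = {0, 1, 4}
Tree: B1–B2, B2–B3
The largest bag has 3 vertices, giving width 2; this decomposition certifies tw(G) ≤ 2. Conversely, {0, 1, 2} is a clique of size 3, and the vertices of any clique must share a bag in every tree decomposition; so some bag has ≥ 3 vertices and tw(G) ≥ 2. Therefore the treewidth is 2.

2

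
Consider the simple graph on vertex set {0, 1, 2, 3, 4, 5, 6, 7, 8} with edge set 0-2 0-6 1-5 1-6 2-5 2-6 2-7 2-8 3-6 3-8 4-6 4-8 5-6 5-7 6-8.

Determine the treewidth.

2

A width-2 tree decomposition is:
Bags: B1 = {2, 5, 6}  B2 = {2, 5, 7}  B3 = {2, 6, 8}  B4 = {3, 6, 8}  B5 = {0, 2, 6}  B6 = {1, 5, 6}  B7 = {4, 6, 8}
Tree: B1–B2, B1–B3, B3–B4, B3–B5, B1–B6, B4–B7
The largest bag has 3 vertices, giving width 2; this decomposition certifies tw(G) ≤ 2. On the other hand G contains the 3-clique {1, 5, 6}. A clique must lie in a single bag of any decomposition, so no decomposition can have width below 2. Combining the bounds, tw(G) = 2.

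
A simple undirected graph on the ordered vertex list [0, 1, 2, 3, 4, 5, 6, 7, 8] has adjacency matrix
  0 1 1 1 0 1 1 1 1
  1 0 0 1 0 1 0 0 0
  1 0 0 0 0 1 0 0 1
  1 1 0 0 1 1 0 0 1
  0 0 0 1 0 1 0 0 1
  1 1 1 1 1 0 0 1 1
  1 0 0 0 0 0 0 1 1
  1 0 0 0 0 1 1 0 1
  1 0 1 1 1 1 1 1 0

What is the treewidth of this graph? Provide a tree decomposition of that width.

Treewidth 3.
Bags: B1 = {0, 3, 5, 8}  B2 = {0, 1, 3, 5}  B3 = {0, 5, 7, 8}  B4 = {0, 6, 7, 8}  B5 = {3, 4, 5, 8}  B6 = {0, 2, 5, 8}
Tree: B1–B2, B1–B3, B3–B4, B1–B5, B3–B6

The largest bag has 4 vertices, giving width 3; this decomposition certifies tw(G) ≤ 3. For the lower bound, the 4 vertices {0, 2, 5, 8} are pairwise adjacent, and any tree decomposition puts a clique entirely inside one bag — forcing width ≥ 3. Hence tw(G) = 3 exactly.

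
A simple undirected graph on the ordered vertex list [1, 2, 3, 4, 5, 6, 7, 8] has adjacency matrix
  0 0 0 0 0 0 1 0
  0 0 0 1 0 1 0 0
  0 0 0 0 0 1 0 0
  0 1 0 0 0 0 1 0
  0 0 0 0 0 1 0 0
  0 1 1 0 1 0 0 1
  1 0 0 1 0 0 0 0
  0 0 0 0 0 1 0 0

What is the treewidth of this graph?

A width-1 tree decomposition is:
Bags: B1 = {2, 4}  B2 = {2, 6}  B3 = {3, 6}  B4 = {5, 6}  B5 = {4, 7}  B6 = {1, 7}  B7 = {6, 8}
Tree: B1–B2, B2–B3, B2–B4, B1–B5, B5–B6, B2–B7
Every bag has size at most 2, so the width is 2 − 1 = 1 and tw(G) ≤ 1. Any graph with an edge has treewidth ≥ 1, and G has the edge 4–2. Therefore the treewidth is 1.

1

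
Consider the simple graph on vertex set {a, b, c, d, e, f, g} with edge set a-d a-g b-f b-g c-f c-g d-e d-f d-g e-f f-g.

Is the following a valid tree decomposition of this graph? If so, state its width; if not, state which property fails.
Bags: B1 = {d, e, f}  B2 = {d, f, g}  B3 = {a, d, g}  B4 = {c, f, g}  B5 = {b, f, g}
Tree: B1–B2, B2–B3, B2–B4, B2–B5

Yes; width 2.

Vertex coverage: the bags together contain {a, b, c, d, e, f, g}, the full vertex set. Edge coverage: each edge of G has both endpoints in at least one bag. Running intersection: for every vertex, the bags containing it form a connected subtree. All three properties hold, so this is a valid tree decomposition of width max|bag| − 1 = 2, and hence tw(G) ≤ 2.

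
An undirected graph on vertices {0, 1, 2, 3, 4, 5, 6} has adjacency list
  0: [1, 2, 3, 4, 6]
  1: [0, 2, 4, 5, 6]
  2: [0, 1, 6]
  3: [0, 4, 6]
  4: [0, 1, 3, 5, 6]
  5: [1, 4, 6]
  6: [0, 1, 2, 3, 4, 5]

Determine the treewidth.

A width-3 tree decomposition is:
Bags: B1 = {0, 1, 2, 6}  B2 = {0, 1, 4, 6}  B3 = {0, 3, 4, 6}  B4 = {1, 4, 5, 6}
Tree: B1–B2, B2–B3, B2–B4
The largest bag has 4 vertices, giving width 3; this decomposition certifies tw(G) ≤ 3. On the other hand G contains the 4-clique {0, 1, 2, 6}. A clique must lie in a single bag of any decomposition, so no decomposition can have width below 3. Hence tw(G) = 3 exactly.

3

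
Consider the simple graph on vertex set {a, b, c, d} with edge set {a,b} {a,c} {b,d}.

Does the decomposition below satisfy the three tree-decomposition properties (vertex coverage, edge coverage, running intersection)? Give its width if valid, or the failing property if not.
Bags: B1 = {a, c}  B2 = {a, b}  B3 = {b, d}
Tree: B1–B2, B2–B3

Yes; width 1.

Checking the three conditions: (i) the bags cover all of {a, b, c, d}; (ii) for each edge, some bag contains both endpoints; (iii) the bags containing any fixed vertex form a subtree. All hold, so the decomposition is valid with width 2 − 1 = 1.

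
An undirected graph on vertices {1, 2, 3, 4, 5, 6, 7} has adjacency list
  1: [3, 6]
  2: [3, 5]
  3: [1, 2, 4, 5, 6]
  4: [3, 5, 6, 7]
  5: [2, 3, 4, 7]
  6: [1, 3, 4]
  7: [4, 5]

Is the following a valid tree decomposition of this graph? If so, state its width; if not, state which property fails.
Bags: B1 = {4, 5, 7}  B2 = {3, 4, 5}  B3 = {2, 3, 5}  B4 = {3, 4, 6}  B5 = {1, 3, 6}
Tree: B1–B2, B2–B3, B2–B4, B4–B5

Every vertex of G appears in some bag (union = {1, 2, 3, 4, 5, 6, 7}); every edge is covered by a bag; and for each vertex v the set of bags containing v is connected in the bag tree. The decomposition is therefore valid. The largest bag has 3 vertices, so the width is 2.

Yes; width 2.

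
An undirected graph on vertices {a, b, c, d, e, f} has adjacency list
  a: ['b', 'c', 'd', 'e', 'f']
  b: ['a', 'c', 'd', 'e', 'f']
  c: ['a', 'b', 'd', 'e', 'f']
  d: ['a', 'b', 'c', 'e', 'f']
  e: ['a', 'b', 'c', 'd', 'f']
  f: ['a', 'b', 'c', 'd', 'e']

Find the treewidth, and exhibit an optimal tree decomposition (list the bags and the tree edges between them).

Treewidth 5.
One optimal decomposition is:
Bags: B1 = {a, b, c, d, e, f}
Tree: (single bag)

With just one bag of size 6, the width is 6 − 1 = 5, so tw(G) ≤ 5. On the other hand G contains the 6-clique {a, b, c, d, e, f}. A clique must lie in a single bag of any decomposition, so no decomposition can have width below 5. Combining the bounds, tw(G) = 5.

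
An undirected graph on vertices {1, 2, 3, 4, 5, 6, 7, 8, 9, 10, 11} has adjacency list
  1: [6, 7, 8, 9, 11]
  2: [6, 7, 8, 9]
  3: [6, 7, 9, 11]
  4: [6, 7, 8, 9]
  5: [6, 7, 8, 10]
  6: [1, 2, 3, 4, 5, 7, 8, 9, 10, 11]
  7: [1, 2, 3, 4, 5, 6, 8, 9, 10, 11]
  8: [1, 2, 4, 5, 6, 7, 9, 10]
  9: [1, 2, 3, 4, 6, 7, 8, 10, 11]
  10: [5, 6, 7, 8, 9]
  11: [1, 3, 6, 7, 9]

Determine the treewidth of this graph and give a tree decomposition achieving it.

Treewidth 4.
Bags: B1 = {5, 6, 7, 8, 10}  B2 = {6, 7, 8, 9, 10}  B3 = {1, 6, 7, 8, 9}  B4 = {1, 6, 7, 9, 11}  B5 = {4, 6, 7, 8, 9}  B6 = {2, 6, 7, 8, 9}  B7 = {3, 6, 7, 9, 11}
Tree: B1–B2, B2–B3, B3–B4, B3–B5, B3–B6, B4–B7

Each bag holds 5 vertices, so the decomposition has width 4, which upper-bounds the treewidth. For the lower bound, the 5 vertices {1, 6, 7, 8, 9} are pairwise adjacent, and any tree decomposition puts a clique entirely inside one bag — forcing width ≥ 4. Therefore the treewidth is 4.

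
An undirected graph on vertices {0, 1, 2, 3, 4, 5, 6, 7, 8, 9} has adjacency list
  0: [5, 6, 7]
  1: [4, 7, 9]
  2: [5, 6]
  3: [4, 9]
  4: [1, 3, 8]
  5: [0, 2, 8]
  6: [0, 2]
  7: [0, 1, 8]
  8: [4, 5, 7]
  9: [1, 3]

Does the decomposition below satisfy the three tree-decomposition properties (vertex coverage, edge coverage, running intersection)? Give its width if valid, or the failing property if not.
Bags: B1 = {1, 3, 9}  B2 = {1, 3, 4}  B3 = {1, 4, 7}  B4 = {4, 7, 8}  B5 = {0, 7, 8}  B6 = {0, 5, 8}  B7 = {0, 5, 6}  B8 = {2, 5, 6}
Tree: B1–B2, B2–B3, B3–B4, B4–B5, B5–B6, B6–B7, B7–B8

Vertex coverage: the bags together contain {0, 1, 2, 3, 4, 5, 6, 7, 8, 9}, the full vertex set. Edge coverage: each edge of G has both endpoints in at least one bag. Running intersection: for every vertex, the bags containing it form a connected subtree. All three properties hold, so this is a valid tree decomposition of width max|bag| − 1 = 2, and hence tw(G) ≤ 2.

Yes; width 2.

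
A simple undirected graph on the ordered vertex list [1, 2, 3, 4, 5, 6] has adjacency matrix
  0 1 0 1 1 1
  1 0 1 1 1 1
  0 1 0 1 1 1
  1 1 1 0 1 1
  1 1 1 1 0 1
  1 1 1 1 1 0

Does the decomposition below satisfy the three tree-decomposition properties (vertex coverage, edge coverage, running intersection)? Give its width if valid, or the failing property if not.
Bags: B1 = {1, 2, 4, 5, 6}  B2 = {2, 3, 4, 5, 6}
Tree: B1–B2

Every vertex of G appears in some bag (union = {1, 2, 3, 4, 5, 6}); every edge is covered by a bag; and for each vertex v the set of bags containing v is connected in the bag tree. The decomposition is therefore valid. The largest bag has 5 vertices, so the width is 4.

Yes; width 4.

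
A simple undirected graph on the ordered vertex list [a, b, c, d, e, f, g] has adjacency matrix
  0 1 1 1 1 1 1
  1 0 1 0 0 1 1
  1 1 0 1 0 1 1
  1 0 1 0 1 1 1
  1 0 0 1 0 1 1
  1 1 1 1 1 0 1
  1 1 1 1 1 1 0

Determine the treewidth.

4

A width-4 tree decomposition is:
Bags: B1 = {a, c, d, f, g}  B2 = {a, d, e, f, g}  B3 = {a, b, c, f, g}
Tree: B1–B2, B1–B3
The largest bag has 5 vertices, giving width 4; this decomposition certifies tw(G) ≤ 4. For the lower bound, the 5 vertices {a, d, e, f, g} are pairwise adjacent, and any tree decomposition puts a clique entirely inside one bag — forcing width ≥ 4. The upper and lower bounds meet at 4, so that is the treewidth.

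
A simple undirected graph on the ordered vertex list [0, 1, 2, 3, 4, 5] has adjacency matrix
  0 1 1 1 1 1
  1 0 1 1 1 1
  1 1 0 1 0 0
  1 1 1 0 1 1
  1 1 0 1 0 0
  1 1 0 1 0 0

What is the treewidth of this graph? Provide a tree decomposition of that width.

Treewidth 3.
One such decomposition:
Bags: B1 = {0, 1, 3, 4}  B2 = {0, 1, 3, 5}  B3 = {0, 1, 2, 3}
Tree: B1–B2, B2–B3

Every bag has size at most 4, so the width is 4 − 1 = 3 and tw(G) ≤ 3. Conversely, {0, 1, 2, 3} is a clique of size 4, and the vertices of any clique must share a bag in every tree decomposition; so some bag has ≥ 4 vertices and tw(G) ≥ 3. Hence tw(G) = 3 exactly.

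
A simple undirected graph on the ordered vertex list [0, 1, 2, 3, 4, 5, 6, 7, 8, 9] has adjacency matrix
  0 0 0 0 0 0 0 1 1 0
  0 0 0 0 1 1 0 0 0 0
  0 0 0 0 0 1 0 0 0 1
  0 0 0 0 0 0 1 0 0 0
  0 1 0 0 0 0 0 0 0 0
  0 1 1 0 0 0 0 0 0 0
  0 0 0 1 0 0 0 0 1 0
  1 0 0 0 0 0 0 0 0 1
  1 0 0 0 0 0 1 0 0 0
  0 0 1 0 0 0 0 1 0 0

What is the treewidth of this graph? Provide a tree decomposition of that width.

Treewidth 1.
One such decomposition:
Bags: B1 = {3, 6}  B2 = {6, 8}  B3 = {0, 8}  B4 = {0, 7}  B5 = {7, 9}  B6 = {2, 9}  B7 = {2, 5}  B8 = {1, 5}  B9 = {1, 4}
Tree: B1–B2, B2–B3, B3–B4, B4–B5, B5–B6, B6–B7, B7–B8, B8–B9

Every bag has size at most 2, so the width is 2 − 1 = 1 and tw(G) ≤ 1. Since G has at least one edge (e.g. 3–6), it is not an edgeless graph, so tw(G) ≥ 1. Therefore the treewidth is 1.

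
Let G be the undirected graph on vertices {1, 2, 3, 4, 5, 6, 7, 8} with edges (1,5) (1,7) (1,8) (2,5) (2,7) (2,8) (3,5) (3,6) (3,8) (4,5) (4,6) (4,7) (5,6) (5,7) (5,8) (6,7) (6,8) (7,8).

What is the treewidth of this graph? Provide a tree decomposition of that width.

Treewidth 3.
One optimal decomposition is:
Bags: B1 = {5, 6, 7, 8}  B2 = {3, 5, 6, 8}  B3 = {2, 5, 7, 8}  B4 = {4, 5, 6, 7}  B5 = {1, 5, 7, 8}
Tree: B1–B2, B1–B3, B1–B4, B1–B5

The largest bag has 4 vertices, giving width 3; this decomposition certifies tw(G) ≤ 3. Conversely, {3, 5, 6, 8} is a clique of size 4, and the vertices of any clique must share a bag in every tree decomposition; so some bag has ≥ 4 vertices and tw(G) ≥ 3. Hence tw(G) = 3 exactly.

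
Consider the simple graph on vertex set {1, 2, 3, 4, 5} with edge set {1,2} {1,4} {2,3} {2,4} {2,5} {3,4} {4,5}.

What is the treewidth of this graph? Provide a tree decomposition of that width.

Every bag has size at most 3, so the width is 3 − 1 = 2 and tw(G) ≤ 2. Conversely, {1, 2, 4} is a clique of size 3, and the vertices of any clique must share a bag in every tree decomposition; so some bag has ≥ 3 vertices and tw(G) ≥ 2. Therefore the treewidth is 2.

Treewidth 2.
Bags: B1 = {2, 4, 5}  B2 = {1, 2, 4}  B3 = {2, 3, 4}
Tree: B1–B2, B2–B3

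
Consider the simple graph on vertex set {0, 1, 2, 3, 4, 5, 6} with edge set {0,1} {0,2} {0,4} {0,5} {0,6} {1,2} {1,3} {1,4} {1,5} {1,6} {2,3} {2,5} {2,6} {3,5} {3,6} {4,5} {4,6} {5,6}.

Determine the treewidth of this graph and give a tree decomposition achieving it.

Every bag has size at most 5, so the width is 5 − 1 = 4 and tw(G) ≤ 4. Conversely, {0, 1, 2, 5, 6} is a clique of size 5, and the vertices of any clique must share a bag in every tree decomposition; so some bag has ≥ 5 vertices and tw(G) ≥ 4. Combining the bounds, tw(G) = 4.

Treewidth 4.
One optimal decomposition is:
Bags: B1 = {0, 1, 2, 5, 6}  B2 = {0, 1, 4, 5, 6}  B3 = {1, 2, 3, 5, 6}
Tree: B1–B2, B1–B3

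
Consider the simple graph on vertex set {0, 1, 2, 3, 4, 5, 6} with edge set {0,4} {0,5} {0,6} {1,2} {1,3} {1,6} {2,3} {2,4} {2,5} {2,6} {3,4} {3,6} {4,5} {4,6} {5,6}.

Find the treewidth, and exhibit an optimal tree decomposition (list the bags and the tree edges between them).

The largest bag has 4 vertices, giving width 3; this decomposition certifies tw(G) ≤ 3. For the lower bound, the 4 vertices {0, 4, 5, 6} are pairwise adjacent, and any tree decomposition puts a clique entirely inside one bag — forcing width ≥ 3. Combining the bounds, tw(G) = 3.

Treewidth 3.
One optimal decomposition is:
Bags: B1 = {2, 4, 5, 6}  B2 = {2, 3, 4, 6}  B3 = {0, 4, 5, 6}  B4 = {1, 2, 3, 6}
Tree: B1–B2, B1–B3, B2–B4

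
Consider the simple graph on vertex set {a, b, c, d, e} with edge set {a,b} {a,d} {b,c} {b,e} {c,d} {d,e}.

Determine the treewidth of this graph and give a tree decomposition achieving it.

Each bag holds 3 vertices, so the decomposition has width 2, which upper-bounds the treewidth. For the lower bound, G contains the cycle e–b–a–d–e, so G is not a forest; only forests have treewidth ≤ 1, hence tw(G) ≥ 2. Hence tw(G) = 2 exactly.

Treewidth 2.
One such decomposition:
Bags: B1 = {b, d, e}  B2 = {a, b, d}  B3 = {b, c, d}
Tree: B1–B2, B2–B3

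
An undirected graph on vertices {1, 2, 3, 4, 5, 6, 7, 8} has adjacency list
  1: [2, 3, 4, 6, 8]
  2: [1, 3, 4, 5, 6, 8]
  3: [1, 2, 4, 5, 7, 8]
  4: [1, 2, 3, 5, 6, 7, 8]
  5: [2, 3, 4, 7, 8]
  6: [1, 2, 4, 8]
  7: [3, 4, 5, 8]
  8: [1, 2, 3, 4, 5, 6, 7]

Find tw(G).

4

A width-4 tree decomposition is:
Bags: B1 = {1, 2, 3, 4, 8}  B2 = {1, 2, 4, 6, 8}  B3 = {2, 3, 4, 5, 8}  B4 = {3, 4, 5, 7, 8}
Tree: B1–B2, B1–B3, B3–B4
Each bag holds 5 vertices, so the decomposition has width 4, which upper-bounds the treewidth. On the other hand G contains the 5-clique {1, 2, 3, 4, 8}. A clique must lie in a single bag of any decomposition, so no decomposition can have width below 4. Therefore the treewidth is 4.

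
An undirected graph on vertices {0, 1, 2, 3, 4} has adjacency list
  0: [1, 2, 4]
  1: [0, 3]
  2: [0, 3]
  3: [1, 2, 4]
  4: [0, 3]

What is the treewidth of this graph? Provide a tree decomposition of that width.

The largest bag has 3 vertices, giving width 2; this decomposition certifies tw(G) ≤ 2. Since 2–0–1–3–2 is a cycle in G, G is not acyclic. Forests are exactly the graphs of treewidth ≤ 1, so tw(G) ≥ 2. Therefore the treewidth is 2.

Treewidth 2.
Bags: B1 = {0, 2, 3}  B2 = {0, 1, 3}  B3 = {0, 3, 4}
Tree: B1–B2, B2–B3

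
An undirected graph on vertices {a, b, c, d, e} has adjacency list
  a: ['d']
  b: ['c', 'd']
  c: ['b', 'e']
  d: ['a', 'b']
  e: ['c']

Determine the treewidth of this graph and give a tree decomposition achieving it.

The largest bag has 2 vertices, giving width 1; this decomposition certifies tw(G) ≤ 1. Since G has at least one edge (e.g. e–c), it is not an edgeless graph, so tw(G) ≥ 1. Hence tw(G) = 1 exactly.

Treewidth 1.
One such decomposition:
Bags: B1 = {c, e}  B2 = {b, c}  B3 = {b, d}  B4 = {a, d}
Tree: B1–B2, B2–B3, B3–B4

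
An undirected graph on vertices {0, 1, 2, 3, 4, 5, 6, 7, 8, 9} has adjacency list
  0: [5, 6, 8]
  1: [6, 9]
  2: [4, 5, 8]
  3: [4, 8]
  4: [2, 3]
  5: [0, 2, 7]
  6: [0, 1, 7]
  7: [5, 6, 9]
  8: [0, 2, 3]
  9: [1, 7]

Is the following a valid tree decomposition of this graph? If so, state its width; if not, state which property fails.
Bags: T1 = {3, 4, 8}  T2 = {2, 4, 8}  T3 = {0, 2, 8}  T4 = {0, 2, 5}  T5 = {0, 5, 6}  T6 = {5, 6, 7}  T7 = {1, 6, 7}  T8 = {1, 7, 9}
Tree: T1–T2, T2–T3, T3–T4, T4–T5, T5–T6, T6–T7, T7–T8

Every vertex of G appears in some bag (union = {0, 1, 2, 3, 4, 5, 6, 7, 8, 9}); every edge is covered by a bag; and for each vertex v the set of bags containing v is connected in the bag tree. The decomposition is therefore valid. The largest bag has 3 vertices, so the width is 2.

Yes; width 2.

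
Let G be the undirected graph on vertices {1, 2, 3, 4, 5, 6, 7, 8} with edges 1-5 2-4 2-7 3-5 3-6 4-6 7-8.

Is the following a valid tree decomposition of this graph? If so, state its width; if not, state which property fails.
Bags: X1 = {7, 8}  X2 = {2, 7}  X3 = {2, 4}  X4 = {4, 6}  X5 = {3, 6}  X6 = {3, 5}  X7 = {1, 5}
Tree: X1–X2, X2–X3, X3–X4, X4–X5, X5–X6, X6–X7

Yes; width 1.

Vertex coverage: the bags together contain {1, 2, 3, 4, 5, 6, 7, 8}, the full vertex set. Edge coverage: each edge of G has both endpoints in at least one bag. Running intersection: for every vertex, the bags containing it form a connected subtree. All three properties hold, so this is a valid tree decomposition of width max|bag| − 1 = 1, and hence tw(G) ≤ 1.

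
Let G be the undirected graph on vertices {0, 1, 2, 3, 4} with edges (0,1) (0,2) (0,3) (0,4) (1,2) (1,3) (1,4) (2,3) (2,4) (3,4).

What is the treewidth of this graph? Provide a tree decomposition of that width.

Treewidth 4.
One such decomposition:
Bags: B1 = {0, 1, 2, 3, 4}
Tree: (single bag)

With just one bag of size 5, the width is 5 − 1 = 4, so tw(G) ≤ 4. Conversely, {0, 1, 2, 3, 4} is a clique of size 5, and the vertices of any clique must share a bag in every tree decomposition; so some bag has ≥ 5 vertices and tw(G) ≥ 4. Hence tw(G) = 4 exactly.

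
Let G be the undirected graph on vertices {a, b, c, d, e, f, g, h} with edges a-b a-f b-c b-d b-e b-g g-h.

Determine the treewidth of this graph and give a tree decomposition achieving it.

Treewidth 1.
Bags: B1 = {a, b}  B2 = {b, g}  B3 = {b, d}  B4 = {b, c}  B5 = {b, e}  B6 = {a, f}  B7 = {g, h}
Tree: B1–B2, B2–B3, B2–B4, B4–B5, B1–B6, B2–B7

Every bag has size at most 2, so the width is 2 − 1 = 1 and tw(G) ≤ 1. Any graph with an edge has treewidth ≥ 1, and G has the edge b–a. The upper and lower bounds meet at 1, so that is the treewidth.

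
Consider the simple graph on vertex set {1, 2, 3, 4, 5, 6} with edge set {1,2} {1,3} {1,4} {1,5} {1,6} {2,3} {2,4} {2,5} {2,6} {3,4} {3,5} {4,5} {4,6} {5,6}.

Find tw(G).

4

A width-4 tree decomposition is:
Bags: B1 = {1, 2, 3, 4, 5}  B2 = {1, 2, 4, 5, 6}
Tree: B1–B2
Every bag has size at most 5, so the width is 5 − 1 = 4 and tw(G) ≤ 4. On the other hand G contains the 5-clique {1, 2, 3, 4, 5}. A clique must lie in a single bag of any decomposition, so no decomposition can have width below 4. Therefore the treewidth is 4.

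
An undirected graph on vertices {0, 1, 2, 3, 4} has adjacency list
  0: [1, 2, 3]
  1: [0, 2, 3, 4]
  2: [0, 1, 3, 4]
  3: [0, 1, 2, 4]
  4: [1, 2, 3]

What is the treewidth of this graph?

A width-3 tree decomposition is:
Bags: B1 = {0, 1, 2, 3}  B2 = {1, 2, 3, 4}
Tree: B1–B2
Each bag holds 4 vertices, so the decomposition has width 3, which upper-bounds the treewidth. Conversely, {0, 1, 2, 3} is a clique of size 4, and the vertices of any clique must share a bag in every tree decomposition; so some bag has ≥ 4 vertices and tw(G) ≥ 3. Hence tw(G) = 3 exactly.

3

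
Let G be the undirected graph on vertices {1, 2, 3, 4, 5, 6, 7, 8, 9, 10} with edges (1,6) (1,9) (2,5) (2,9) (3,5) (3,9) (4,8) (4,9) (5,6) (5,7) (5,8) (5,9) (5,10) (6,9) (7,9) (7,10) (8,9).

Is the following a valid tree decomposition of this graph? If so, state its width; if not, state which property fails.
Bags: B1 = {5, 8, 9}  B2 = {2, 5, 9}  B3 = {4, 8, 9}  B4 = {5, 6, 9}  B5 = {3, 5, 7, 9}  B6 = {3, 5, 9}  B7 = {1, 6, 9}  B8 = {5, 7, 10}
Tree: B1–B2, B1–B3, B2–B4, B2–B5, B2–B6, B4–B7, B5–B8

A tree decomposition must satisfy three properties: every vertex lies in some bag; for every edge, both endpoints lie together in some bag; and for every vertex, the bags containing it form a connected subtree. Here bags containing vertex 3 are not connected in the tree, so the decomposition is invalid.

No — bags containing vertex 3 are not connected in the tree.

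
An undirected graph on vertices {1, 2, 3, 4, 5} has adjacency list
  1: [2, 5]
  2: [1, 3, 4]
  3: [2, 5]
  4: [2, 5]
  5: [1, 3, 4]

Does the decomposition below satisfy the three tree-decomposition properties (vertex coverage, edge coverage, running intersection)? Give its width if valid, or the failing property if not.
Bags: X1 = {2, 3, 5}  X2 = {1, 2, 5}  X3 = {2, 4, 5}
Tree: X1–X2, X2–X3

Vertex coverage: the bags together contain {1, 2, 3, 4, 5}, the full vertex set. Edge coverage: each edge of G has both endpoints in at least one bag. Running intersection: for every vertex, the bags containing it form a connected subtree. All three properties hold, so this is a valid tree decomposition of width max|bag| − 1 = 2, and hence tw(G) ≤ 2.

Yes; width 2.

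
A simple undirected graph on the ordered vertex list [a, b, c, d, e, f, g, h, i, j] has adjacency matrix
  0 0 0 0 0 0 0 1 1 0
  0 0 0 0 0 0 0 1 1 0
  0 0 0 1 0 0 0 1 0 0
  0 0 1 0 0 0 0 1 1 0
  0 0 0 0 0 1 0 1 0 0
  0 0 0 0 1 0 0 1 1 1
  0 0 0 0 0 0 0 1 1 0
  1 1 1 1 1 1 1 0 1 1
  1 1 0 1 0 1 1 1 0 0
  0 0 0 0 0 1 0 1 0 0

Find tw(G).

A width-2 tree decomposition is:
Bags: B1 = {b, h, i}  B2 = {d, h, i}  B3 = {f, h, i}  B4 = {f, h, j}  B5 = {g, h, i}  B6 = {c, d, h}  B7 = {a, h, i}  B8 = {e, f, h}
Tree: B1–B2, B2–B3, B3–B4, B1–B5, B2–B6, B2–B7, B4–B8
The largest bag has 3 vertices, giving width 2; this decomposition certifies tw(G) ≤ 2. On the other hand G contains the 3-clique {f, h, j}. A clique must lie in a single bag of any decomposition, so no decomposition can have width below 2. The upper and lower bounds meet at 2, so that is the treewidth.

2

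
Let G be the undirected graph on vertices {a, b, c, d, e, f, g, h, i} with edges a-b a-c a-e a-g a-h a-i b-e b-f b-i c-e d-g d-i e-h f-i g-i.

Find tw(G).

A width-2 tree decomposition is:
Bags: B1 = {b, f, i}  B2 = {a, b, i}  B3 = {a, b, e}  B4 = {a, e, h}  B5 = {a, g, i}  B6 = {a, c, e}  B7 = {d, g, i}
Tree: B1–B2, B2–B3, B3–B4, B2–B5, B3–B6, B5–B7
Each bag holds 3 vertices, so the decomposition has width 2, which upper-bounds the treewidth. On the other hand G contains the 3-clique {d, g, i}. A clique must lie in a single bag of any decomposition, so no decomposition can have width below 2. Combining the bounds, tw(G) = 2.

2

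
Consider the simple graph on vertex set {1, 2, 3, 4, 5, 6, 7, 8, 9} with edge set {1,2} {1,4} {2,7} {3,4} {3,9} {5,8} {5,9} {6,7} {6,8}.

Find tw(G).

2

A width-2 tree decomposition is:
Bags: B1 = {1, 2, 7}  B2 = {1, 6, 7}  B3 = {1, 6, 8}  B4 = {1, 5, 8}  B5 = {1, 5, 9}  B6 = {1, 3, 9}  B7 = {1, 3, 4}
Tree: B1–B2, B2–B3, B3–B4, B4–B5, B5–B6, B6–B7
The largest bag has 3 vertices, giving width 2; this decomposition certifies tw(G) ≤ 2. The edges 1–2–7–6–8–5–9–3–4–1 form a cycle, so G is not a tree and its treewidth is at least 2. Hence tw(G) = 2 exactly.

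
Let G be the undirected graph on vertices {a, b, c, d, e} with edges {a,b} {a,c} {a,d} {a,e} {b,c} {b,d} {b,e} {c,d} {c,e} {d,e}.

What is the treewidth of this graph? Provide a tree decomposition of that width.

Treewidth 4.
One such decomposition:
Bags: B1 = {a, b, c, d, e}
Tree: (single bag)

A single bag containing all 5 vertices is trivially a valid decomposition of width 4. On the other hand G contains the 5-clique {a, b, c, d, e}. A clique must lie in a single bag of any decomposition, so no decomposition can have width below 4. Therefore the treewidth is 4.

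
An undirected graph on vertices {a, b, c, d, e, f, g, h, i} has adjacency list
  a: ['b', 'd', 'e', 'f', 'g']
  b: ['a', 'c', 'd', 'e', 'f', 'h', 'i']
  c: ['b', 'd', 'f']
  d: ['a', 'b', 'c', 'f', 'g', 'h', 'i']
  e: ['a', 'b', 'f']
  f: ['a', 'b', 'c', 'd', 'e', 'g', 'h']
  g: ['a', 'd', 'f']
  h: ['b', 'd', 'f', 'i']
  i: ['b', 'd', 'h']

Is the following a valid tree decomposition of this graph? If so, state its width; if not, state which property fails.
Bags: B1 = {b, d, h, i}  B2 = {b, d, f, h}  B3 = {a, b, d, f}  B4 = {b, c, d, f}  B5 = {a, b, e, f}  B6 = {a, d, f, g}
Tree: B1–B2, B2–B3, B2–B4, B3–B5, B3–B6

Yes; width 3.

Checking the three conditions: (i) the bags cover all of {a, b, c, d, e, f, g, h, i}; (ii) for each edge, some bag contains both endpoints; (iii) the bags containing any fixed vertex form a subtree. All hold, so the decomposition is valid with width 4 − 1 = 3.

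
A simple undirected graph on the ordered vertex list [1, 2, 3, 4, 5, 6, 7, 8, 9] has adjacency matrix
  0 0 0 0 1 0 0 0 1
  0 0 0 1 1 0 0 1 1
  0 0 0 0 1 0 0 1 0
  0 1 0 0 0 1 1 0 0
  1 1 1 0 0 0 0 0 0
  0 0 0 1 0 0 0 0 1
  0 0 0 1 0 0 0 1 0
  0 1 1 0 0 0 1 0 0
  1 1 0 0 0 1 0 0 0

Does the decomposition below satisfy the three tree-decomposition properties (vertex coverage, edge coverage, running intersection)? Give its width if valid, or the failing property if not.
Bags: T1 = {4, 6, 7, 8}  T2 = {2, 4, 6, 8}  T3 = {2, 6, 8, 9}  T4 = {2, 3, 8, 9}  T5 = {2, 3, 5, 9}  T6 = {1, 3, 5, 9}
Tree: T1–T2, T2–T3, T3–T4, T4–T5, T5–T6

Every vertex of G appears in some bag (union = {1, 2, 3, 4, 5, 6, 7, 8, 9}); every edge is covered by a bag; and for each vertex v the set of bags containing v is connected in the bag tree. The decomposition is therefore valid. The largest bag has 4 vertices, so the width is 3.

Yes; width 3.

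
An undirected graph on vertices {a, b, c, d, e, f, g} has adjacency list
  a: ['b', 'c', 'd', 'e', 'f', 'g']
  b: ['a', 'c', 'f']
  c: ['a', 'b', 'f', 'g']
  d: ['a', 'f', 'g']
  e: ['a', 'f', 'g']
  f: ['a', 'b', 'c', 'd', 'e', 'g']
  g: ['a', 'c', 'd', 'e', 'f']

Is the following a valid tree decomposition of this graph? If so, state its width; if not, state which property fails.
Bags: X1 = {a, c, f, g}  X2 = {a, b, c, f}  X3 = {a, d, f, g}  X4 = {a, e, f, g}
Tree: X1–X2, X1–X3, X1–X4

Checking the three conditions: (i) the bags cover all of {a, b, c, d, e, f, g}; (ii) for each edge, some bag contains both endpoints; (iii) the bags containing any fixed vertex form a subtree. All hold, so the decomposition is valid with width 4 − 1 = 3.

Yes; width 3.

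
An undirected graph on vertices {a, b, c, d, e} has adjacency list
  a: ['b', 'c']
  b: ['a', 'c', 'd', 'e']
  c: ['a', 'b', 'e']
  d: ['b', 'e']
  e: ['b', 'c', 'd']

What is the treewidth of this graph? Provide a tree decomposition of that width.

The largest bag has 3 vertices, giving width 2; this decomposition certifies tw(G) ≤ 2. Conversely, {b, d, e} is a clique of size 3, and the vertices of any clique must share a bag in every tree decomposition; so some bag has ≥ 3 vertices and tw(G) ≥ 2. Combining the bounds, tw(G) = 2.

Treewidth 2.
One such decomposition:
Bags: B1 = {a, b, c}  B2 = {b, c, e}  B3 = {b, d, e}
Tree: B1–B2, B2–B3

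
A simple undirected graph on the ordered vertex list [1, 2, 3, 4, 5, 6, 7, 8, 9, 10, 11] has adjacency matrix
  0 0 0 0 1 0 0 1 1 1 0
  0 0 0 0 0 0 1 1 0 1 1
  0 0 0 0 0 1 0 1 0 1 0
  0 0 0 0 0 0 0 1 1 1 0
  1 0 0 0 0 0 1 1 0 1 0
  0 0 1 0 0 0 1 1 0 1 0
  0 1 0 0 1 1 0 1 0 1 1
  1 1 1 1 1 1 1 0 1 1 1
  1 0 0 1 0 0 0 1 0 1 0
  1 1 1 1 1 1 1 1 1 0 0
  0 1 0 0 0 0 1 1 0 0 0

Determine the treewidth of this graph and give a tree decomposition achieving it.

Every bag has size at most 4, so the width is 4 − 1 = 3 and tw(G) ≤ 3. For the lower bound, the 4 vertices {1, 8, 9, 10} are pairwise adjacent, and any tree decomposition puts a clique entirely inside one bag — forcing width ≥ 3. The upper and lower bounds meet at 3, so that is the treewidth.

Treewidth 3.
Bags: B1 = {2, 7, 8, 10}  B2 = {5, 7, 8, 10}  B3 = {6, 7, 8, 10}  B4 = {1, 5, 8, 10}  B5 = {3, 6, 8, 10}  B6 = {2, 7, 8, 11}  B7 = {1, 8, 9, 10}  B8 = {4, 8, 9, 10}
Tree: B1–B2, B2–B3, B2–B4, B3–B5, B1–B6, B4–B7, B7–B8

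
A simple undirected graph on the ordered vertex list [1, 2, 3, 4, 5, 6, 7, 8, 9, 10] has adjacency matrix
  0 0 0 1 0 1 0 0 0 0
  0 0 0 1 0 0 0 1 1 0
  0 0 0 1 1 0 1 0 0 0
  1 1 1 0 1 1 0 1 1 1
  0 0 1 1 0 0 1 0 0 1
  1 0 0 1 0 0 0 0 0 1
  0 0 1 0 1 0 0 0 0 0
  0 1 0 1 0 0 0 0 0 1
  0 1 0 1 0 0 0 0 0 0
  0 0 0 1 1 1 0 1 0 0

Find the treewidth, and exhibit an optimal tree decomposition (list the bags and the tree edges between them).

The largest bag has 3 vertices, giving width 2; this decomposition certifies tw(G) ≤ 2. For the lower bound, the 3 vertices {1, 4, 6} are pairwise adjacent, and any tree decomposition puts a clique entirely inside one bag — forcing width ≥ 2. Hence tw(G) = 2 exactly.

Treewidth 2.
One optimal decomposition is:
Bags: B1 = {3, 4, 5}  B2 = {4, 5, 10}  B3 = {4, 8, 10}  B4 = {2, 4, 8}  B5 = {4, 6, 10}  B6 = {1, 4, 6}  B7 = {2, 4, 9}  B8 = {3, 5, 7}
Tree: B1–B2, B2–B3, B3–B4, B3–B5, B5–B6, B4–B7, B1–B8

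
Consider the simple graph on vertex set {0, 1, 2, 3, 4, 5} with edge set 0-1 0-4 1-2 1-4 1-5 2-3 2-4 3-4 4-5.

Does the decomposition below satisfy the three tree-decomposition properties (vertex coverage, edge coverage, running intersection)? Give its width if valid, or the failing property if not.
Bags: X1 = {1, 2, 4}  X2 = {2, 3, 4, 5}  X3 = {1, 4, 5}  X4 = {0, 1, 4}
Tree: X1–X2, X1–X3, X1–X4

A tree decomposition must satisfy three properties: every vertex lies in some bag; for every edge, both endpoints lie together in some bag; and for every vertex, the bags containing it form a connected subtree. Here bags containing vertex 5 are not connected in the tree, so the decomposition is invalid.

No — bags containing vertex 5 are not connected in the tree.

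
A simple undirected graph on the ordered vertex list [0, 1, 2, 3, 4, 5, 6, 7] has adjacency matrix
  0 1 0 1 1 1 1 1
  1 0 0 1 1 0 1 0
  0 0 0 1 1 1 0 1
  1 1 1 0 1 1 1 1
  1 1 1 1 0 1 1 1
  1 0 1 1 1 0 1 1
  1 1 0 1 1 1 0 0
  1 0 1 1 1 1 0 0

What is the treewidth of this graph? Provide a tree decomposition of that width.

Treewidth 4.
Bags: B1 = {0, 1, 3, 4, 6}  B2 = {0, 3, 4, 5, 6}  B3 = {0, 3, 4, 5, 7}  B4 = {2, 3, 4, 5, 7}
Tree: B1–B2, B2–B3, B3–B4

The largest bag has 5 vertices, giving width 4; this decomposition certifies tw(G) ≤ 4. On the other hand G contains the 5-clique {0, 1, 3, 4, 6}. A clique must lie in a single bag of any decomposition, so no decomposition can have width below 4. The upper and lower bounds meet at 4, so that is the treewidth.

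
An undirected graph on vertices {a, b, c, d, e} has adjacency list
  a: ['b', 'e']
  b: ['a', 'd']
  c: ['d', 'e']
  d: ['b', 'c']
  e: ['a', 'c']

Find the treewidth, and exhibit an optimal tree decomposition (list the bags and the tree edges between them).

Treewidth 2.
One such decomposition:
Bags: B1 = {b, c, d}  B2 = {a, b, c}  B3 = {a, c, e}
Tree: B1–B2, B2–B3

Every bag has size at most 3, so the width is 3 − 1 = 2 and tw(G) ≤ 2. The edges c–d–b–a–e–c form a cycle, so G is not a tree and its treewidth is at least 2. Combining the bounds, tw(G) = 2.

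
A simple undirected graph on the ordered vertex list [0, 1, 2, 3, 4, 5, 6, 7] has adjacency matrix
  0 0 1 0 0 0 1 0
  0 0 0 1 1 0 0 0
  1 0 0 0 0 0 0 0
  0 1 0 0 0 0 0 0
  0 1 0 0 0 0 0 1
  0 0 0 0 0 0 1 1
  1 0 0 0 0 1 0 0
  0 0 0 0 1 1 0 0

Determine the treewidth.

A width-1 tree decomposition is:
Bags: B1 = {0, 2}  B2 = {0, 6}  B3 = {5, 6}  B4 = {5, 7}  B5 = {4, 7}  B6 = {1, 4}  B7 = {1, 3}
Tree: B1–B2, B2–B3, B3–B4, B4–B5, B5–B6, B6–B7
Each bag holds 2 vertices, so the decomposition has width 1, which upper-bounds the treewidth. Since G has at least one edge (e.g. 2–0), it is not an edgeless graph, so tw(G) ≥ 1. Combining the bounds, tw(G) = 1.

1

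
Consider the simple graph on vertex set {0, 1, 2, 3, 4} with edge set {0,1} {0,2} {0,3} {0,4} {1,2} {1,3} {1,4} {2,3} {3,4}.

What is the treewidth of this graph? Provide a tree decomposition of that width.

Each bag holds 4 vertices, so the decomposition has width 3, which upper-bounds the treewidth. For the lower bound, the 4 vertices {0, 1, 2, 3} are pairwise adjacent, and any tree decomposition puts a clique entirely inside one bag — forcing width ≥ 3. The upper and lower bounds meet at 3, so that is the treewidth.

Treewidth 3.
One optimal decomposition is:
Bags: B1 = {0, 1, 3, 4}  B2 = {0, 1, 2, 3}
Tree: B1–B2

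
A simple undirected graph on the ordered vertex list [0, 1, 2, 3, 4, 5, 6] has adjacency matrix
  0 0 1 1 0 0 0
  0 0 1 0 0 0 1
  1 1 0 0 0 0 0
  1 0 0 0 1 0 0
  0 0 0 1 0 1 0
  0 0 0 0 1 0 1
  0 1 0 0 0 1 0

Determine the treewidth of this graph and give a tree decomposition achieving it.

Each bag holds 3 vertices, so the decomposition has width 2, which upper-bounds the treewidth. For the lower bound, G contains the cycle 0–2–1–6–5–4–3–0, so G is not a forest; only forests have treewidth ≤ 1, hence tw(G) ≥ 2. Hence tw(G) = 2 exactly.

Treewidth 2.
One optimal decomposition is:
Bags: B1 = {0, 1, 2}  B2 = {0, 1, 6}  B3 = {0, 5, 6}  B4 = {0, 4, 5}  B5 = {0, 3, 4}
Tree: B1–B2, B2–B3, B3–B4, B4–B5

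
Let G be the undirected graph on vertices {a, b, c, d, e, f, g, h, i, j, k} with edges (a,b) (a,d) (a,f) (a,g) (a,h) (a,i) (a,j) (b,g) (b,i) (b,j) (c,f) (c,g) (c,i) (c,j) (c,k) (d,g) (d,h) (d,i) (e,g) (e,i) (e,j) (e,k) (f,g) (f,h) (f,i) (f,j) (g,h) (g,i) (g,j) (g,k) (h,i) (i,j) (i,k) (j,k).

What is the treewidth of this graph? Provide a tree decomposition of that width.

Treewidth 4.
One optimal decomposition is:
Bags: B1 = {a, f, g, i, j}  B2 = {a, f, g, h, i}  B3 = {c, f, g, i, j}  B4 = {c, g, i, j, k}  B5 = {a, d, g, h, i}  B6 = {a, b, g, i, j}  B7 = {e, g, i, j, k}
Tree: B1–B2, B1–B3, B3–B4, B2–B5, B1–B6, B4–B7

The largest bag has 5 vertices, giving width 4; this decomposition certifies tw(G) ≤ 4. On the other hand G contains the 5-clique {a, d, g, h, i}. A clique must lie in a single bag of any decomposition, so no decomposition can have width below 4. Therefore the treewidth is 4.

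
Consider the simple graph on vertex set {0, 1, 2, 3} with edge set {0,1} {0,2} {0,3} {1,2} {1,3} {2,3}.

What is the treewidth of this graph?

3

A width-3 tree decomposition is:
Bags: B1 = {0, 1, 2, 3}
Tree: (single bag)
With just one bag of size 4, the width is 4 − 1 = 3, so tw(G) ≤ 3. On the other hand G contains the 4-clique {0, 1, 2, 3}. A clique must lie in a single bag of any decomposition, so no decomposition can have width below 3. Combining the bounds, tw(G) = 3.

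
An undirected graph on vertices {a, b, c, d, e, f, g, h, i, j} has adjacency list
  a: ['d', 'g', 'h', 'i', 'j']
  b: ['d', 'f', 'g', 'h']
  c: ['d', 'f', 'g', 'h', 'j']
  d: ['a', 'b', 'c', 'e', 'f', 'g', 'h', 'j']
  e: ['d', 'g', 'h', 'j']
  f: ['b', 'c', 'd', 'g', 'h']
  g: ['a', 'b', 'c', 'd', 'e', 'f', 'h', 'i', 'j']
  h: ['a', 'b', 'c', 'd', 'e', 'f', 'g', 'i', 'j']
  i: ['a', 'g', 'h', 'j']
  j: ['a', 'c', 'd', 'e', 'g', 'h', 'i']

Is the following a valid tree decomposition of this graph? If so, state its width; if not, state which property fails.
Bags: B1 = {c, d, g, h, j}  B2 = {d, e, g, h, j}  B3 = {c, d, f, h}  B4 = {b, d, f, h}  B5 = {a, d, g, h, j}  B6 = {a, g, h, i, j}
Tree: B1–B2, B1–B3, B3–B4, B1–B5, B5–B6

A tree decomposition must satisfy three properties: every vertex lies in some bag; for every edge, both endpoints lie together in some bag; and for every vertex, the bags containing it form a connected subtree. Here edge (g,f) lies in no bag, so the decomposition is invalid.

No — edge (g,f) lies in no bag.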